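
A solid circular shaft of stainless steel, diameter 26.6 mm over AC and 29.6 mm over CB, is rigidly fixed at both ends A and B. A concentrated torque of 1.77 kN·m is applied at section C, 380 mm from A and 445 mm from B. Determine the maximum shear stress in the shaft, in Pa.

2.07e8 Pa

Compatibility: T_A·a/J_AC = T_B·b/J_CB with T_A + T_B = T₀.
J_AC = 4.92×10^-8 m⁴, J_CB = 7.54×10^-8 m⁴, so T_A = T₀·(J_AC/a)/((J_AC/a)+(J_CB/b)) = 766.4 N·m, T_B = 1004 N·m.
τ in each portion: τ_AC = 2.07×10^8 Pa, τ_CB = 1.97×10^8 Pa; maximum is in AC.
τ_max = T_AC·r/J = 766.4·0.0133/4.92×10^-8 = 2.074×10^8 Pa.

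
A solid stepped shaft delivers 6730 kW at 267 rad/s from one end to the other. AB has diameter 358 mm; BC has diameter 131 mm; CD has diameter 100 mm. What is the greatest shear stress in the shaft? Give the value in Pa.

ω = 267 rad/s, so T = P/ω = 6730×10³ / 267.0 = 25210 N·m.
Under the same torque, τ_max = 16T/(πd³) is largest where d is smallest — segment CD (d = 100 mm).
τ_max = 16·25210/(π·(0.100)³) = 1.284×10^8 Pa.

1.28e8 Pa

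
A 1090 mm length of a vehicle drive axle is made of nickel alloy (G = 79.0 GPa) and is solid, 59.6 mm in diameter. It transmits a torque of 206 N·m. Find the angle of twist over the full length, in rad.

J = πd⁴/32 = π(0.0596)⁴/32 = 1.239×10^-6 m⁴.
θ = T·L/(G·J) = 206.0 × 1.09 / (79.0×10⁹ × 1.239×10^-6) = 2.294×10^-3 rad.

0.00229 rad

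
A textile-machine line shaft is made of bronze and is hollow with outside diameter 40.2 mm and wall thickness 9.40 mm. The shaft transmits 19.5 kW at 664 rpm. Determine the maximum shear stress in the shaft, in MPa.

ω = 2π·664/60 = 69.53 rad/s, so T = P/ω = 19.5×10³ / 69.53 = 280.4 N·m.
J = π(d_o⁴ − d_i⁴)/32 = π(0.0402⁴ − 0.0214⁴)/32 = 2.358×10^-7 m⁴.
τ_max = T·r/J = 280.4 × 0.0201 / 2.358×10^-7 = 2.390×10^7 Pa.

23.9 MPa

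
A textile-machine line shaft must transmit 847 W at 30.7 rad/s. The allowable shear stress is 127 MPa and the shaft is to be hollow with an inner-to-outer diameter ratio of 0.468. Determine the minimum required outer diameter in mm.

ω = 30.7 rad/s, so T = P/ω = 847 / 30.70 = 27.59 N·m.
For a hollow shaft with d_i/d_o = 0.468: τ_max = 16T/(π d_o³ (1−k⁴)), so d_o = [16T/(π τ_allow (1−k⁴))]^(1/3) = [16·27.59/(π·1.27×10^8·0.9520)]^(1/3) = 0.01051 m.

10.5 mm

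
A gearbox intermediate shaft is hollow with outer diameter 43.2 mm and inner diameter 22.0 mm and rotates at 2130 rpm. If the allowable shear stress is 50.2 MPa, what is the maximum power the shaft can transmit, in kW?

165 kW

J = π(d_o⁴ − d_i⁴)/32 = π(0.0432⁴ − 0.0220⁴)/32 = 3.189×10^-7 m⁴.
T_max = τ_allow·J/r = 5.02×10^7 × 3.189×10^-7 / 0.0216 = 741.2 N·m.
ω = 2π·2130/60 = 223.1 rad/s, so P_max = T_max·ω = 1.653×10^5 W.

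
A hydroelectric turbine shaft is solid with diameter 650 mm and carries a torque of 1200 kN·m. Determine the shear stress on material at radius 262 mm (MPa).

17.9 MPa

J = πd⁴/32 = π(0.650)⁴/32 = 0.01752 m⁴.
Shear stress varies linearly with radius: τ = T·r/J = 1.200e6 × 0.262 / 0.01752 = 1.794×10^7 Pa.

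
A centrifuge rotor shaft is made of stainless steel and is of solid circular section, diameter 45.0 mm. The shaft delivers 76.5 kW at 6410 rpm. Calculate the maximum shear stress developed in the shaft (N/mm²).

ω = 2π·6410/60 = 671.3 rad/s, so T = P/ω = 76.5×10³ / 671.3 = 114.0 N·m.
J = πd⁴/32 = π(0.0450)⁴/32 = 4.026×10^-7 m⁴.
τ_max = T·r/J = 114.0 × 0.0225 / 4.026×10^-7 = 6.370×10^6 Pa.

6.37 N/mm²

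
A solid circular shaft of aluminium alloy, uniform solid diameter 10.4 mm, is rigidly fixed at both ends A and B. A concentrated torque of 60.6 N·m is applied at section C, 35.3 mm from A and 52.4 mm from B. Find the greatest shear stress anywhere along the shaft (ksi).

23.8 ksi

With uniform GJ and both ends fixed, compatibility θ_AC = θ_CB gives T_A·a = T_B·b, together with T_A + T_B = T₀.
T_A = T₀·b/(a+b) = 60.60·52.4/87.70 = 36.21 N·m; T_B = 24.39 N·m.
τ in each portion: τ_AC = 1.64×10^8 Pa, τ_CB = 1.10×10^8 Pa; maximum is in AC.
τ_max = T_AC·r/J = 36.21·0.00520/1.15×10^-9 = 1.639×10^8 Pa.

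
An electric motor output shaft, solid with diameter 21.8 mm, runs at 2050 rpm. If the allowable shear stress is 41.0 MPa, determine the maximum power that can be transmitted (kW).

17.9 kW

J = πd⁴/32 = π(0.0218)⁴/32 = 2.217×10^-8 m⁴.
T_max = τ_allow·J/r = 4.10×10^7 × 2.217×10^-8 / 0.0109 = 83.40 N·m.
ω = 2π·2050/60 = 214.7 rad/s, so P_max = T_max·ω = 1.790×10^4 W.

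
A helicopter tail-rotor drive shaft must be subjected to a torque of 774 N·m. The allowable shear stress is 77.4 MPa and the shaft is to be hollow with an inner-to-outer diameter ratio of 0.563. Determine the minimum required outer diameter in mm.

38.4 mm

For a hollow shaft with d_i/d_o = 0.563: τ_max = 16T/(π d_o³ (1−k⁴)), so d_o = [16T/(π τ_allow (1−k⁴))]^(1/3) = [16·774.0/(π·7.74×10^7·0.8995)]^(1/3) = 0.03840 m.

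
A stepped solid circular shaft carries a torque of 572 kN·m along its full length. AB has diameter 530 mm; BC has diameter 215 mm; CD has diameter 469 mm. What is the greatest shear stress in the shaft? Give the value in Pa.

2.93e8 Pa

Under the same torque, τ_max = 16T/(πd³) is largest where d is smallest — segment BC (d = 215 mm).
τ_max = 16·572000/(π·(0.215)³) = 2.931×10^8 Pa.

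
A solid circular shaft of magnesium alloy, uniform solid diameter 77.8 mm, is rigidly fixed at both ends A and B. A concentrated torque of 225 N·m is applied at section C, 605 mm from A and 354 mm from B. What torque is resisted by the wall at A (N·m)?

83.1 N·m

With uniform GJ and both ends fixed, compatibility θ_AC = θ_CB gives T_A·a = T_B·b, together with T_A + T_B = T₀.
T_A = T₀·b/(a+b) = 225.0·354/959.0 = 83.06 N·m; T_B = 141.9 N·m.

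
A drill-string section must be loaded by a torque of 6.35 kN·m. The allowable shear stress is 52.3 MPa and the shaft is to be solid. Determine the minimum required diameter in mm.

85.2 mm

For a solid shaft τ_max = 16T/(πd³), so d = (16T/(π τ_allow))^(1/3) = (16·6350/(π·5.23×10^7))^(1/3) = 0.08519 m.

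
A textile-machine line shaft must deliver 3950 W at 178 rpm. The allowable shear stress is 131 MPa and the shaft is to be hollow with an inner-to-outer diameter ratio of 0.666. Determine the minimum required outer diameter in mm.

21.7 mm

ω = 2π·178/60 = 18.64 rad/s, so T = P/ω = 3950 / 18.64 = 211.9 N·m.
For a hollow shaft with d_i/d_o = 0.666: τ_max = 16T/(π d_o³ (1−k⁴)), so d_o = [16T/(π τ_allow (1−k⁴))]^(1/3) = [16·211.9/(π·1.31×10^8·0.8033)]^(1/3) = 0.02173 m.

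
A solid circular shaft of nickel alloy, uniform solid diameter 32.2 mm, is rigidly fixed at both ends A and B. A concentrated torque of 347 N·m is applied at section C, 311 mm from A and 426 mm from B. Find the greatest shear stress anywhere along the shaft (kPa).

30600 kPa

With uniform GJ and both ends fixed, compatibility θ_AC = θ_CB gives T_A·a = T_B·b, together with T_A + T_B = T₀.
T_A = T₀·b/(a+b) = 347.0·426/737.0 = 200.6 N·m; T_B = 146.4 N·m.
τ in each portion: τ_AC = 3.06×10^7 Pa, τ_CB = 2.23×10^7 Pa; maximum is in AC.
τ_max = T_AC·r/J = 200.6·0.0161/1.06×10^-7 = 3.060×10^7 Pa.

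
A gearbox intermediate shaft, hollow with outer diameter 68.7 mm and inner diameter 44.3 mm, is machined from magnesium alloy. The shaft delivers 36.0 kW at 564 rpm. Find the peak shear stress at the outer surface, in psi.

1680 psi

ω = 2π·564/60 = 59.06 rad/s, so T = P/ω = 36.0×10³ / 59.06 = 609.5 N·m.
J = π(d_o⁴ − d_i⁴)/32 = π(0.0687⁴ − 0.0443⁴)/32 = 1.809×10^-6 m⁴.
τ_max = T·r/J = 609.5 × 0.0343 / 1.809×10^-6 = 1.158×10^7 Pa.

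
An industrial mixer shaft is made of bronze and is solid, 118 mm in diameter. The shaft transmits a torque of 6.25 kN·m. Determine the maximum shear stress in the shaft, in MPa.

J = πd⁴/32 = π(0.118)⁴/32 = 1.903×10^-5 m⁴.
τ_max = T·r/J = 6250 × 0.0590 / 1.903×10^-5 = 1.937×10^7 Pa.

19.4 MPa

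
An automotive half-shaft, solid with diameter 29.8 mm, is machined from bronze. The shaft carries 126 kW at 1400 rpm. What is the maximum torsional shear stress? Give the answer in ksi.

ω = 2π·1400/60 = 146.6 rad/s, so T = P/ω = 126×10³ / 146.6 = 859.4 N·m.
J = πd⁴/32 = π(0.0298)⁴/32 = 7.742×10^-8 m⁴.
τ_max = T·r/J = 859.4 × 0.0149 / 7.742×10^-8 = 1.654×10^8 Pa.

24.0 ksi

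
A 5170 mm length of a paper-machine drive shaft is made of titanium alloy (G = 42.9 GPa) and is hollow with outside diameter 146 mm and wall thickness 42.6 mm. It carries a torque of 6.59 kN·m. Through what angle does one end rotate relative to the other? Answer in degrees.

J = π(d_o⁴ − d_i⁴)/32 = π(0.146⁴ − 0.0608⁴)/32 = 4.327×10^-5 m⁴.
θ = T·L/(G·J) = 6590 × 5.17 / (42.9×10⁹ × 4.327×10^-5) = 0.01836 rad.

1.05°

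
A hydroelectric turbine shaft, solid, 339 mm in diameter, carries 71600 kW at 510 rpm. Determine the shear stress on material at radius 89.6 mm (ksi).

ω = 2π·510/60 = 53.41 rad/s, so T = P/ω = 71600×10³ / 53.41 = 1.341e6 N·m.
J = πd⁴/32 = π(0.339)⁴/32 = 1.297×10^-3 m⁴.
Shear stress varies linearly with radius: τ = T·r/J = 1.341e6 × 0.0896 / 1.297×10^-3 = 9.265×10^7 Pa.

13.4 ksi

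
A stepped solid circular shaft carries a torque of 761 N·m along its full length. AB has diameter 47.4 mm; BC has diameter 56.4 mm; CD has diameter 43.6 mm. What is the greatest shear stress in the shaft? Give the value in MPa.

Under the same torque, τ_max = 16T/(πd³) is largest where d is smallest — segment CD (d = 43.6 mm).
τ_max = 16·761.0/(π·(0.0436)³) = 4.676×10^7 Pa.

46.8 MPa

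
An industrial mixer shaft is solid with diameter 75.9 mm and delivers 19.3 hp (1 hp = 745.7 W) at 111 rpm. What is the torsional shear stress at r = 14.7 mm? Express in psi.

810 psi

ω = 2π·111/60 = 11.62 rad/s, so T = P/ω = 19.3×745.7 / 11.62 = 1238 N·m.
J = πd⁴/32 = π(0.0759)⁴/32 = 3.258×10^-6 m⁴.
Shear stress varies linearly with radius: τ = T·r/J = 1238 × 0.0147 / 3.258×10^-6 = 5.586×10^6 Pa.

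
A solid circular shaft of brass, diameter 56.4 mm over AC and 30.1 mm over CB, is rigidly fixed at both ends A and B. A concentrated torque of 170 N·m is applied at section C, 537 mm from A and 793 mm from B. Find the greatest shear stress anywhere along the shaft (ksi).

Compatibility: T_A·a/J_AC = T_B·b/J_CB with T_A + T_B = T₀.
J_AC = 9.93×10^-7 m⁴, J_CB = 8.06×10^-8 m⁴, so T_A = T₀·(J_AC/a)/((J_AC/a)+(J_CB/b)) = 161.1 N·m, T_B = 8.853 N·m.
τ in each portion: τ_AC = 4.57×10^6 Pa, τ_CB = 1.65×10^6 Pa; maximum is in AC.
τ_max = T_AC·r/J = 161.1·0.0282/9.93×10^-7 = 4.575×10^6 Pa.

0.663 ksi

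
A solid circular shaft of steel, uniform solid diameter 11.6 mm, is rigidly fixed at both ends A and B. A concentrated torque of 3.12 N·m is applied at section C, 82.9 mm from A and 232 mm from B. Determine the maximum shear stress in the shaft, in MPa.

7.50 MPa

With uniform GJ and both ends fixed, compatibility θ_AC = θ_CB gives T_A·a = T_B·b, together with T_A + T_B = T₀.
T_A = T₀·b/(a+b) = 3.120·232/314.9 = 2.299 N·m; T_B = 0.8214 N·m.
τ in each portion: τ_AC = 7.50×10^6 Pa, τ_CB = 2.68×10^6 Pa; maximum is in AC.
τ_max = T_AC·r/J = 2.299·0.00580/1.78×10^-9 = 7.500×10^6 Pa.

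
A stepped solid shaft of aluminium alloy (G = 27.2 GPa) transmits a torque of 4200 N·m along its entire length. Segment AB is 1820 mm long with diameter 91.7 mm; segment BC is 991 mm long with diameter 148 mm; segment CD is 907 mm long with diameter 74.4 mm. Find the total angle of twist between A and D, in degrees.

J_AB = π(0.0917)⁴/32 = 6.94×10^-6 m⁴; J_BC = π(0.148)⁴/32 = 4.71×10^-5 m⁴; J_CD = π(0.0744)⁴/32 = 3.01×10^-6 m⁴.
θ = (T/G)·Σ L_i/J_i = (4200/27.2×10⁹)·(1.82/6.94×10^-6 + 0.991/4.71×10^-5 + 0.907/3.01×10^-6) = 0.09029 rad.

5.17°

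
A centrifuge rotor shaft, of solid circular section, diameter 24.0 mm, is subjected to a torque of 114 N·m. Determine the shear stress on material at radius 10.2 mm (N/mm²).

J = πd⁴/32 = π(0.0240)⁴/32 = 3.257×10^-8 m⁴.
Shear stress varies linearly with radius: τ = T·r/J = 114.0 × 0.0102 / 3.257×10^-8 = 3.570×10^7 Pa.

35.7 N/mm²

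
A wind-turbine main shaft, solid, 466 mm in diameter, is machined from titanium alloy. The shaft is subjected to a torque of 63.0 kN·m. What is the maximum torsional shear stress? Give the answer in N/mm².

J = πd⁴/32 = π(0.466)⁴/32 = 4.630×10^-3 m⁴.
τ_max = T·r/J = 63000 × 0.233 / 4.630×10^-3 = 3.171×10^6 Pa.

3.17 N/mm²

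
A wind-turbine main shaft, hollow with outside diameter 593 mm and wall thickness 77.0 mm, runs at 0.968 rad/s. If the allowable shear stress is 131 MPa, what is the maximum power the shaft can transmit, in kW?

J = π(d_o⁴ − d_i⁴)/32 = π(0.593⁴ − 0.439⁴)/32 = 8.494×10^-3 m⁴.
T_max = τ_allow·J/r = 1.31×10^8 × 8.494×10^-3 / 0.296 = 3.753e6 N·m.
ω = 0.968 rad/s, so P_max = T_max·ω = 3.633×10^6 W.

3630 kW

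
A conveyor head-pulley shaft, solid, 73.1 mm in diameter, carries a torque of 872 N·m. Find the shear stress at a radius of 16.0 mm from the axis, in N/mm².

4.98 N/mm²

J = πd⁴/32 = π(0.0731)⁴/32 = 2.803×10^-6 m⁴.
Shear stress varies linearly with radius: τ = T·r/J = 872.0 × 0.0160 / 2.803×10^-6 = 4.977×10^6 Pa.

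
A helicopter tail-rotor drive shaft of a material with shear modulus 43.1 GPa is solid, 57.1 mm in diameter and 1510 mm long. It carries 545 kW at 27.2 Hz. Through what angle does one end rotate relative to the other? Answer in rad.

ω = 2π·27.2 = 170.9 rad/s, so T = P/ω = 545×10³ / 170.9 = 3189 N·m.
J = πd⁴/32 = π(0.0571)⁴/32 = 1.044×10^-6 m⁴.
θ = T·L/(G·J) = 3189 × 1.51 / (43.1×10⁹ × 1.044×10^-6) = 0.1071 rad.

0.107 rad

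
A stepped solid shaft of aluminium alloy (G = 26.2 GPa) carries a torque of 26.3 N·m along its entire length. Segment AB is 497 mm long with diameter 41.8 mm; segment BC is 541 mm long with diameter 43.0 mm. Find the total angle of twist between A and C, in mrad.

3.28 mrad

J_AB = π(0.0418)⁴/32 = 3.00×10^-7 m⁴; J_BC = π(0.0430)⁴/32 = 3.36×10^-7 m⁴.
θ = (T/G)·Σ L_i/J_i = (26.30/26.2×10⁹)·(0.497/3.00×10^-7 + 0.541/3.36×10^-7) = 3.283×10^-3 rad.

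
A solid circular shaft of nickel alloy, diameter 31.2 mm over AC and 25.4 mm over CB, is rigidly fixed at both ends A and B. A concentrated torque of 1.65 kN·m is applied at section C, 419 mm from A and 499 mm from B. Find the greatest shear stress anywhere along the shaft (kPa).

202000 kPa

Compatibility: T_A·a/J_AC = T_B·b/J_CB with T_A + T_B = T₀.
J_AC = 9.30×10^-8 m⁴, J_CB = 4.09×10^-8 m⁴, so T_A = T₀·(J_AC/a)/((J_AC/a)+(J_CB/b)) = 1205 N·m, T_B = 444.6 N·m.
τ in each portion: τ_AC = 2.02×10^8 Pa, τ_CB = 1.38×10^8 Pa; maximum is in AC.
τ_max = T_AC·r/J = 1205·0.0156/9.30×10^-8 = 2.021×10^8 Pa.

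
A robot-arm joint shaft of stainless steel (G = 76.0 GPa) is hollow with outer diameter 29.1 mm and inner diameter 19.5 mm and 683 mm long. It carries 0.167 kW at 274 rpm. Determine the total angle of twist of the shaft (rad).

ω = 2π·274/60 = 28.69 rad/s, so T = P/ω = 0.167×10³ / 28.69 = 5.820 N·m.
J = π(d_o⁴ − d_i⁴)/32 = π(0.0291⁴ − 0.0195⁴)/32 = 5.620×10^-8 m⁴.
θ = T·L/(G·J) = 5.820 × 0.683 / (76.0×10⁹ × 5.620×10^-8) = 9.306×10^-4 rad.

9.31e-4 rad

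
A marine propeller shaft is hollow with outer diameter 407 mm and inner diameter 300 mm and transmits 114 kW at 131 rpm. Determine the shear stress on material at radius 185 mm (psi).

ω = 2π·131/60 = 13.72 rad/s, so T = P/ω = 114×10³ / 13.72 = 8310 N·m.
J = π(d_o⁴ − d_i⁴)/32 = π(0.407⁴ − 0.300⁴)/32 = 1.899×10^-3 m⁴.
Shear stress varies linearly with radius: τ = T·r/J = 8310 × 0.185 / 1.899×10^-3 = 8.097×10^5 Pa.

117 psi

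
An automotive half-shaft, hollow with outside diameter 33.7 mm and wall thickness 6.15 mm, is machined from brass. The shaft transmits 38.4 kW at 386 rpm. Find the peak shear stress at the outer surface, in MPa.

151 MPa

ω = 2π·386/60 = 40.42 rad/s, so T = P/ω = 38.4×10³ / 40.42 = 950.0 N·m.
J = π(d_o⁴ − d_i⁴)/32 = π(0.0337⁴ − 0.0214⁴)/32 = 1.060×10^-7 m⁴.
τ_max = T·r/J = 950.0 × 0.0169 / 1.060×10^-7 = 1.510×10^8 Pa.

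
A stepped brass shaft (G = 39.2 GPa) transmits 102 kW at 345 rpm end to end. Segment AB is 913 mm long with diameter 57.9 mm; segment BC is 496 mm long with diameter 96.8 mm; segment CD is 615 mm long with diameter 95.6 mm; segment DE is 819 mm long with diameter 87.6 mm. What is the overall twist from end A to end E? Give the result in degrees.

ω = 2π·345/60 = 36.13 rad/s, so T = P/ω = 102×10³ / 36.13 = 2823 N·m.
J_AB = π(0.0579)⁴/32 = 1.10×10^-6 m⁴; J_BC = π(0.0968)⁴/32 = 8.62×10^-6 m⁴; J_CD = π(0.0956)⁴/32 = 8.20×10^-6 m⁴; J_DE = π(0.0876)⁴/32 = 5.78×10^-6 m⁴.
θ = (T/G)·Σ L_i/J_i = (2823/39.2×10⁹)·(0.913/1.10×10^-6 + 0.496/8.62×10^-6 + 0.615/8.20×10^-6 + 0.819/5.78×10^-6) = 0.07935 rad.

4.55°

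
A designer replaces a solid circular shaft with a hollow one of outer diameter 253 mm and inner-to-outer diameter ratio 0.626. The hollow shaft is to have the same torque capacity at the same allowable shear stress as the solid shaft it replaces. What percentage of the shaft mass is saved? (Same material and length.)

Equal τ_max and T ⇒ the solid shaft needs d_s³ = d_o³(1−k⁴), so d_s = 253·(1−0.626⁴)^(1/3) = 239.3 mm.
Area ratio A_h/A_s = d_o²(1−k²)/d_s² = (1−k²)/(1−k⁴)^(2/3) = 0.6796.
Mass saving = 1 − 0.6796 = 32.0 %.

32.0 %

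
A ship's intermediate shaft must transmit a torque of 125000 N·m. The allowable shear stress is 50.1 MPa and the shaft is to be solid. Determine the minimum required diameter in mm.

233 mm

For a solid shaft τ_max = 16T/(πd³), so d = (16T/(π τ_allow))^(1/3) = (16·125000/(π·5.01×10^7))^(1/3) = 0.2334 m.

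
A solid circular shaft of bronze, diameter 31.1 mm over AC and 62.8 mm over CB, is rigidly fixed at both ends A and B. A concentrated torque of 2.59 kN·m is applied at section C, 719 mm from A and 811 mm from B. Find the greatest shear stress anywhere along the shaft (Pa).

Compatibility: T_A·a/J_AC = T_B·b/J_CB with T_A + T_B = T₀.
J_AC = 9.18×10^-8 m⁴, J_CB = 1.53×10^-6 m⁴, so T_A = T₀·(J_AC/a)/((J_AC/a)+(J_CB/b)) = 164.5 N·m, T_B = 2425 N·m.
τ in each portion: τ_AC = 2.79×10^7 Pa, τ_CB = 4.99×10^7 Pa; maximum is in CB.
τ_max = T_CB·r/J = 2425·0.0314/1.53×10^-6 = 4.988×10^7 Pa.

4.99e7 Pa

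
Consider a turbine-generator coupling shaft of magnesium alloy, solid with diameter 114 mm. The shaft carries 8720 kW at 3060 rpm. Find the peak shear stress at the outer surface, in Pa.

9.35e7 Pa

ω = 2π·3060/60 = 320.4 rad/s, so T = P/ω = 8720×10³ / 320.4 = 27210 N·m.
J = πd⁴/32 = π(0.114)⁴/32 = 1.658×10^-5 m⁴.
τ_max = T·r/J = 27210 × 0.0570 / 1.658×10^-5 = 9.355×10^7 Pa.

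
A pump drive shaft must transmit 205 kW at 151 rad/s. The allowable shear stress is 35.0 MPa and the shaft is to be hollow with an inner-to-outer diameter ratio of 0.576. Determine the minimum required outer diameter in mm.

60.5 mm

ω = 151 rad/s, so T = P/ω = 205×10³ / 151.0 = 1358 N·m.
For a hollow shaft with d_i/d_o = 0.576: τ_max = 16T/(π d_o³ (1−k⁴)), so d_o = [16T/(π τ_allow (1−k⁴))]^(1/3) = [16·1358/(π·3.50×10^7·0.8899)]^(1/3) = 0.06055 m.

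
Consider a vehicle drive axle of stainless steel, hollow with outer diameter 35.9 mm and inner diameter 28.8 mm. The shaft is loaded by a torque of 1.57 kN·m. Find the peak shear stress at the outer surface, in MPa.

295 MPa

J = π(d_o⁴ − d_i⁴)/32 = π(0.0359⁴ − 0.0288⁴)/32 = 9.553×10^-8 m⁴.
τ_max = T·r/J = 1570 × 0.0180 / 9.553×10^-8 = 2.950×10^8 Pa.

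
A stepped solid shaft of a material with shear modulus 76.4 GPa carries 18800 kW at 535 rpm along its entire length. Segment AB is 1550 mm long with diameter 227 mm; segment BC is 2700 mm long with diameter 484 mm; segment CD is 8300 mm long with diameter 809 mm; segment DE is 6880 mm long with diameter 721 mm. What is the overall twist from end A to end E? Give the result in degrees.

1.74°

ω = 2π·535/60 = 56.03 rad/s, so T = P/ω = 18800×10³ / 56.03 = 335600 N·m.
J_AB = π(0.227)⁴/32 = 2.61×10^-4 m⁴; J_BC = π(0.484)⁴/32 = 5.39×10^-3 m⁴; J_CD = π(0.809)⁴/32 = 0.0421 m⁴; J_DE = π(0.721)⁴/32 = 0.0265 m⁴.
θ = (T/G)·Σ L_i/J_i = (335600/76.4×10⁹)·(1.55/2.61×10^-4 + 2.70/5.39×10^-3 + 8.30/0.0421 + 6.88/0.0265) = 0.03032 rad.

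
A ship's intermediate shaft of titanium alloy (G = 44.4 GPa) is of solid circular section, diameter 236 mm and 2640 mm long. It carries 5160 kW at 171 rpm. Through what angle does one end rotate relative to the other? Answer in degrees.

3.22°

ω = 2π·171/60 = 17.91 rad/s, so T = P/ω = 5160×10³ / 17.91 = 288200 N·m.
J = πd⁴/32 = π(0.236)⁴/32 = 3.045×10^-4 m⁴.
θ = T·L/(G·J) = 288200 × 2.64 / (44.4×10⁹ × 3.045×10^-4) = 0.05626 rad.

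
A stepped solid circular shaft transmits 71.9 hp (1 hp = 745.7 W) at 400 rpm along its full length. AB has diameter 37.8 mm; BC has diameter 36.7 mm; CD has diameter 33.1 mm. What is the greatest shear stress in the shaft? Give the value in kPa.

180000 kPa

ω = 2π·400/60 = 41.89 rad/s, so T = P/ω = 71.9×745.7 / 41.89 = 1280 N·m.
Under the same torque, τ_max = 16T/(πd³) is largest where d is smallest — segment CD (d = 33.1 mm).
τ_max = 16·1280/(π·(0.0331)³) = 1.798×10^8 Pa.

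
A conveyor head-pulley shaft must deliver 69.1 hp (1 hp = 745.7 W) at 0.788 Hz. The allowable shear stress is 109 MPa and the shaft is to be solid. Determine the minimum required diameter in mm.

78.6 mm

ω = 2π·0.788 = 4.951 rad/s, so T = P/ω = 69.1×745.7 / 4.951 = 10410 N·m.
For a solid shaft τ_max = 16T/(πd³), so d = (16T/(π τ_allow))^(1/3) = (16·10410/(π·1.09×10^8))^(1/3) = 0.07864 m.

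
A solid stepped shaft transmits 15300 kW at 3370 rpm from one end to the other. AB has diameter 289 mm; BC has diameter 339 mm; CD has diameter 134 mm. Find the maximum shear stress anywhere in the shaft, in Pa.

ω = 2π·3370/60 = 352.9 rad/s, so T = P/ω = 15300×10³ / 352.9 = 43350 N·m.
Under the same torque, τ_max = 16T/(πd³) is largest where d is smallest — segment CD (d = 134 mm).
τ_max = 16·43350/(π·(0.134)³) = 9.177×10^7 Pa.

9.18e7 Pa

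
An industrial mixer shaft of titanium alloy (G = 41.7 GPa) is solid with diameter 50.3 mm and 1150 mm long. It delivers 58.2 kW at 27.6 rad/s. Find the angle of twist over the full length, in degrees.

5.30°

ω = 27.6 rad/s, so T = P/ω = 58.2×10³ / 27.60 = 2109 N·m.
J = πd⁴/32 = π(0.0503)⁴/32 = 6.285×10^-7 m⁴.
θ = T·L/(G·J) = 2109 × 1.15 / (41.7×10⁹ × 6.285×10^-7) = 0.09253 rad.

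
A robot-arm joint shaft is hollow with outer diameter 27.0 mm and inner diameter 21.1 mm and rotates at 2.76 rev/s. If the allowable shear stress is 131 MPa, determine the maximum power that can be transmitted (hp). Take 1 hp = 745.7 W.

J = π(d_o⁴ − d_i⁴)/32 = π(0.0270⁴ − 0.0211⁴)/32 = 3.271×10^-8 m⁴.
T_max = τ_allow·J/r = 1.31×10^8 × 3.271×10^-8 / 0.0135 = 317.5 N·m.
ω = 2π·2.76 = 17.34 rad/s, so P_max = T_max·ω = 5505 W.

7.38 hp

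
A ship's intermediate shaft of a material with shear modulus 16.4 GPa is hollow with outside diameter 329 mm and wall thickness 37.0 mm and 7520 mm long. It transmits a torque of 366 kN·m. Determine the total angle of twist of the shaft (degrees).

13.1°

J = π(d_o⁴ − d_i⁴)/32 = π(0.329⁴ − 0.255⁴)/32 = 7.351×10^-4 m⁴.
θ = T·L/(G·J) = 366000 × 7.52 / (16.4×10⁹ × 7.351×10^-4) = 0.2283 rad.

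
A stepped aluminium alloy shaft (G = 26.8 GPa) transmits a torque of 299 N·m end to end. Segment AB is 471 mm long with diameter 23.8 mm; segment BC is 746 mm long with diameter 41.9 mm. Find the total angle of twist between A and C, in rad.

J_AB = π(0.0238)⁴/32 = 3.15×10^-8 m⁴; J_BC = π(0.0419)⁴/32 = 3.03×10^-7 m⁴.
θ = (T/G)·Σ L_i/J_i = (299.0/26.8×10⁹)·(0.471/3.15×10^-8 + 0.746/3.03×10^-7) = 0.1943 rad.

0.194 rad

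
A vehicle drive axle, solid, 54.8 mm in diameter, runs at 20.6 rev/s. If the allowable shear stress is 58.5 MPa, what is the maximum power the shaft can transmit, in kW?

245 kW

J = πd⁴/32 = π(0.0548)⁴/32 = 8.854×10^-7 m⁴.
T_max = τ_allow·J/r = 5.85×10^7 × 8.854×10^-7 / 0.0274 = 1890 N·m.
ω = 2π·20.6 = 129.4 rad/s, so P_max = T_max·ω = 2.447×10^5 W.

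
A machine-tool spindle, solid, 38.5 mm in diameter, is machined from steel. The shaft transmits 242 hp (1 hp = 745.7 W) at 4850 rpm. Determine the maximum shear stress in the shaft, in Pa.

3.17e7 Pa

ω = 2π·4850/60 = 507.9 rad/s, so T = P/ω = 242×745.7 / 507.9 = 355.3 N·m.
J = πd⁴/32 = π(0.0385)⁴/32 = 2.157×10^-7 m⁴.
τ_max = T·r/J = 355.3 × 0.0192 / 2.157×10^-7 = 3.171×10^7 Pa.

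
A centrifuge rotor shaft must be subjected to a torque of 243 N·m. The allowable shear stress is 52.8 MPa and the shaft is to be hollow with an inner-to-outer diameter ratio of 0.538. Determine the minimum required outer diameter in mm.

29.5 mm

For a hollow shaft with d_i/d_o = 0.538: τ_max = 16T/(π d_o³ (1−k⁴)), so d_o = [16T/(π τ_allow (1−k⁴))]^(1/3) = [16·243.0/(π·5.28×10^7·0.9162)]^(1/3) = 0.02947 m.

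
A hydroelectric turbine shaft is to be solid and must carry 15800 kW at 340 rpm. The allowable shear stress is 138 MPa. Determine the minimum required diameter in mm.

254 mm

ω = 2π·340/60 = 35.60 rad/s, so T = P/ω = 15800×10³ / 35.60 = 443800 N·m.
For a solid shaft τ_max = 16T/(πd³), so d = (16T/(π τ_allow))^(1/3) = (16·443800/(π·1.38×10^8))^(1/3) = 0.2539 m.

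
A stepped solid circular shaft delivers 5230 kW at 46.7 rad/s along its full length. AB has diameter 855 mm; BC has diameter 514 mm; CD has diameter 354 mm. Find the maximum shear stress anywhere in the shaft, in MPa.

12.9 MPa

ω = 46.7 rad/s, so T = P/ω = 5230×10³ / 46.70 = 112000 N·m.
Under the same torque, τ_max = 16T/(πd³) is largest where d is smallest — segment CD (d = 354 mm).
τ_max = 16·112000/(π·(0.354)³) = 1.286×10^7 Pa.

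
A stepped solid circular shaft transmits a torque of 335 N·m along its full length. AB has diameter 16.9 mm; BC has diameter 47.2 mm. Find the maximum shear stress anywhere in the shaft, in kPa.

Under the same torque, τ_max = 16T/(πd³) is largest where d is smallest — segment AB (d = 16.9 mm).
τ_max = 16·335.0/(π·(0.0169)³) = 3.535×10^8 Pa.

353000 kPa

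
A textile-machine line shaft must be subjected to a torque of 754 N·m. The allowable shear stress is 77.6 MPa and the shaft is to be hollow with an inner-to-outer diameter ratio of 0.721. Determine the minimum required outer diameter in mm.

For a hollow shaft with d_i/d_o = 0.721: τ_max = 16T/(π d_o³ (1−k⁴)), so d_o = [16T/(π τ_allow (1−k⁴))]^(1/3) = [16·754.0/(π·7.76×10^7·0.7298)]^(1/3) = 0.04078 m.

40.8 mm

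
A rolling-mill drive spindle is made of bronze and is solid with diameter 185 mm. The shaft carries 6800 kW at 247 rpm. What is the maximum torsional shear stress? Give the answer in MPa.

ω = 2π·247/60 = 25.87 rad/s, so T = P/ω = 6800×10³ / 25.87 = 262900 N·m.
J = πd⁴/32 = π(0.185)⁴/32 = 1.150×10^-4 m⁴.
τ_max = T·r/J = 262900 × 0.0925 / 1.150×10^-4 = 2.115×10^8 Pa.

211 MPa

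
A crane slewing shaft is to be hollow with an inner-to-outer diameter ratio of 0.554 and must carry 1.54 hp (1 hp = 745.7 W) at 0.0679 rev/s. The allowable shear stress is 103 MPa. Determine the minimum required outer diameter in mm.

ω = 2π·0.0679 = 0.4266 rad/s, so T = P/ω = 1.54×745.7 / 0.4266 = 2692 N·m.
For a hollow shaft with d_i/d_o = 0.554: τ_max = 16T/(π d_o³ (1−k⁴)), so d_o = [16T/(π τ_allow (1−k⁴))]^(1/3) = [16·2692/(π·1.03×10^8·0.9058)]^(1/3) = 0.05277 m.

52.8 mm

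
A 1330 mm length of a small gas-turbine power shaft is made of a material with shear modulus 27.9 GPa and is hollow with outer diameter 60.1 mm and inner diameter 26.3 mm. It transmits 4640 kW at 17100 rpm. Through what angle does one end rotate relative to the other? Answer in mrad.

ω = 2π·17100/60 = 1791 rad/s, so T = P/ω = 4640×10³ / 1791 = 2591 N·m.
J = π(d_o⁴ − d_i⁴)/32 = π(0.0601⁴ − 0.0263⁴)/32 = 1.234×10^-6 m⁴.
θ = T·L/(G·J) = 2591 × 1.33 / (27.9×10⁹ × 1.234×10^-6) = 0.1001 rad.

100 mrad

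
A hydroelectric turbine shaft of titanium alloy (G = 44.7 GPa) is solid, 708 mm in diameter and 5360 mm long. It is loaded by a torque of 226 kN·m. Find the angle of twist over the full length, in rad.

J = πd⁴/32 = π(0.708)⁴/32 = 0.02467 m⁴.
θ = T·L/(G·J) = 226000 × 5.36 / (44.7×10⁹ × 0.02467) = 1.099×10^-3 rad.

0.00110 rad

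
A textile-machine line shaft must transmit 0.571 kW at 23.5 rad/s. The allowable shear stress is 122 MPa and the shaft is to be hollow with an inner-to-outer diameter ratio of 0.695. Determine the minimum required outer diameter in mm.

11.0 mm

ω = 23.5 rad/s, so T = P/ω = 0.571×10³ / 23.50 = 24.30 N·m.
For a hollow shaft with d_i/d_o = 0.695: τ_max = 16T/(π d_o³ (1−k⁴)), so d_o = [16T/(π τ_allow (1−k⁴))]^(1/3) = [16·24.30/(π·1.22×10^8·0.7667)]^(1/3) = 0.01098 m.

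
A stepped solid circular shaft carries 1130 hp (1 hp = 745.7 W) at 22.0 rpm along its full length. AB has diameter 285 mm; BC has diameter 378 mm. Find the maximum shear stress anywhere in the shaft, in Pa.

ω = 2π·22.0/60 = 2.304 rad/s, so T = P/ω = 1130×745.7 / 2.304 = 365800 N·m.
Under the same torque, τ_max = 16T/(πd³) is largest where d is smallest — segment AB (d = 285 mm).
τ_max = 16·365800/(π·(0.285)³) = 8.047×10^7 Pa.

8.05e7 Pa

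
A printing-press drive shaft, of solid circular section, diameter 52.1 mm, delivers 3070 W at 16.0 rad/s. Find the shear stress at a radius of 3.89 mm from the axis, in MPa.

1.03 MPa

ω = 16.0 rad/s, so T = P/ω = 3070 / 16.00 = 191.9 N·m.
J = πd⁴/32 = π(0.0521)⁴/32 = 7.234×10^-7 m⁴.
Shear stress varies linearly with radius: τ = T·r/J = 191.9 × 0.00389 / 7.234×10^-7 = 1.032×10^6 Pa.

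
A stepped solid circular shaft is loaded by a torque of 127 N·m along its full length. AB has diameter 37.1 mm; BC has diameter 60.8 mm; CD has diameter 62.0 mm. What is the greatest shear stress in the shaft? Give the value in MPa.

12.7 MPa

Under the same torque, τ_max = 16T/(πd³) is largest where d is smallest — segment AB (d = 37.1 mm).
τ_max = 16·127.0/(π·(0.0371)³) = 1.267×10^7 Pa.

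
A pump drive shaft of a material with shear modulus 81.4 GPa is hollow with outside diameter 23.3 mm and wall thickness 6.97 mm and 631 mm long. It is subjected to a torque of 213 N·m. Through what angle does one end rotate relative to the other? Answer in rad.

0.0586 rad

J = π(d_o⁴ − d_i⁴)/32 = π(0.0233⁴ − 0.00936⁴)/32 = 2.818×10^-8 m⁴.
θ = T·L/(G·J) = 213.0 × 0.631 / (81.4×10⁹ × 2.818×10^-8) = 0.05859 rad.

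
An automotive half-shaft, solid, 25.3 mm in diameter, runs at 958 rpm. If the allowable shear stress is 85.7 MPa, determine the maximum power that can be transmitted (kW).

27.3 kW

J = πd⁴/32 = π(0.0253)⁴/32 = 4.022×10^-8 m⁴.
T_max = τ_allow·J/r = 8.57×10^7 × 4.022×10^-8 / 0.0126 = 272.5 N·m.
ω = 2π·958/60 = 100.3 rad/s, so P_max = T_max·ω = 2.734×10^4 W.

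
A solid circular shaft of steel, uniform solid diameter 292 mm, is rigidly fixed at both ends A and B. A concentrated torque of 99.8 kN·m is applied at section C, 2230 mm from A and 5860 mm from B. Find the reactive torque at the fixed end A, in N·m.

72300 N·m

With uniform GJ and both ends fixed, compatibility θ_AC = θ_CB gives T_A·a = T_B·b, together with T_A + T_B = T₀.
T_A = T₀·b/(a+b) = 99800·5860/8090 = 72290 N·m; T_B = 27510 N·m.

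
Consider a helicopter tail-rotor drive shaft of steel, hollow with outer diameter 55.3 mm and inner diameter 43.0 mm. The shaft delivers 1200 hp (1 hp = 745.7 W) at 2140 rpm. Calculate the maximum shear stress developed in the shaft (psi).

27500 psi

ω = 2π·2140/60 = 224.1 rad/s, so T = P/ω = 1200×745.7 / 224.1 = 3993 N·m.
J = π(d_o⁴ − d_i⁴)/32 = π(0.0553⁴ − 0.0430⁴)/32 = 5.825×10^-7 m⁴.
τ_max = T·r/J = 3993 × 0.0276 / 5.825×10^-7 = 1.895×10^8 Pa.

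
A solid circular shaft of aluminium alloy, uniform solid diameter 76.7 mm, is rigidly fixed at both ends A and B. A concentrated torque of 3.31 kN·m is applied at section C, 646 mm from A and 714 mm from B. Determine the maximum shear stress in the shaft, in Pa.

1.96e7 Pa

With uniform GJ and both ends fixed, compatibility θ_AC = θ_CB gives T_A·a = T_B·b, together with T_A + T_B = T₀.
T_A = T₀·b/(a+b) = 3310·714/1360 = 1738 N·m; T_B = 1572 N·m.
τ in each portion: τ_AC = 1.96×10^7 Pa, τ_CB = 1.77×10^7 Pa; maximum is in AC.
τ_max = T_AC·r/J = 1738·0.0384/3.40×10^-6 = 1.961×10^7 Pa.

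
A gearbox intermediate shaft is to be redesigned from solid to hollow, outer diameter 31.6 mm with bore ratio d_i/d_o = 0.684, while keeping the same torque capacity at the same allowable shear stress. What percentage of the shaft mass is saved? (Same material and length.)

Equal τ_max and T ⇒ the solid shaft needs d_s³ = d_o³(1−k⁴), so d_s = 31.6·(1−0.684⁴)^(1/3) = 29.10 mm.
Area ratio A_h/A_s = d_o²(1−k²)/d_s² = (1−k²)/(1−k⁴)^(2/3) = 0.6274.
Mass saving = 1 − 0.6274 = 37.3 %.

37.3 %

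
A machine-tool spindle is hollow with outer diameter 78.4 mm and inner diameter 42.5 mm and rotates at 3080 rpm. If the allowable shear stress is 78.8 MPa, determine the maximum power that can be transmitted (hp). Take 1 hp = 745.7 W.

2950 hp

J = π(d_o⁴ − d_i⁴)/32 = π(0.0784⁴ − 0.0425⁴)/32 = 3.389×10^-6 m⁴.
T_max = τ_allow·J/r = 7.88×10^7 × 3.389×10^-6 / 0.0392 = 6812 N·m.
ω = 2π·3080/60 = 322.5 rad/s, so P_max = T_max·ω = 2.197×10^6 W.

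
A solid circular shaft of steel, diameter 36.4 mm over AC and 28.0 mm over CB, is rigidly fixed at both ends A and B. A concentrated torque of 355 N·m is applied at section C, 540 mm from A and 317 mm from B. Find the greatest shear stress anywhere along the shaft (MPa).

Compatibility: T_A·a/J_AC = T_B·b/J_CB with T_A + T_B = T₀.
J_AC = 1.72×10^-7 m⁴, J_CB = 6.03×10^-8 m⁴, so T_A = T₀·(J_AC/a)/((J_AC/a)+(J_CB/b)) = 222.4 N·m, T_B = 132.6 N·m.
τ in each portion: τ_AC = 2.35×10^7 Pa, τ_CB = 3.08×10^7 Pa; maximum is in CB.
τ_max = T_CB·r/J = 132.6·0.0140/6.03×10^-8 = 3.077×10^7 Pa.

30.8 MPa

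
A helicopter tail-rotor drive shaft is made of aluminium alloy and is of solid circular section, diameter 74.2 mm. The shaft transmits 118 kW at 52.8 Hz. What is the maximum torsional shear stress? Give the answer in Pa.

4.43e6 Pa

ω = 2π·52.8 = 331.8 rad/s, so T = P/ω = 118×10³ / 331.8 = 355.7 N·m.
J = πd⁴/32 = π(0.0742)⁴/32 = 2.976×10^-6 m⁴.
τ_max = T·r/J = 355.7 × 0.0371 / 2.976×10^-6 = 4.434×10^6 Pa.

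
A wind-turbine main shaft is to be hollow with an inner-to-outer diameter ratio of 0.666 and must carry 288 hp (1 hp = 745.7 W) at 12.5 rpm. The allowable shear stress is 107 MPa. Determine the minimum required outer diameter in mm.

213 mm

ω = 2π·12.5/60 = 1.309 rad/s, so T = P/ω = 288×745.7 / 1.309 = 164100 N·m.
For a hollow shaft with d_i/d_o = 0.666: τ_max = 16T/(π d_o³ (1−k⁴)), so d_o = [16T/(π τ_allow (1−k⁴))]^(1/3) = [16·164100/(π·1.07×10^8·0.8033)]^(1/3) = 0.2134 m.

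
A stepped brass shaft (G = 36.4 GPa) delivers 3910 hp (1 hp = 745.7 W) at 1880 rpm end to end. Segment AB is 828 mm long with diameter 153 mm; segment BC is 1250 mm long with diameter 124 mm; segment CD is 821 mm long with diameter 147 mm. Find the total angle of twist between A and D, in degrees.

ω = 2π·1880/60 = 196.9 rad/s, so T = P/ω = 3910×745.7 / 196.9 = 14810 N·m.
J_AB = π(0.153)⁴/32 = 5.38×10^-5 m⁴; J_BC = π(0.124)⁴/32 = 2.32×10^-5 m⁴; J_CD = π(0.147)⁴/32 = 4.58×10^-5 m⁴.
θ = (T/G)·Σ L_i/J_i = (14810/36.4×10⁹)·(0.828/5.38×10^-5 + 1.25/2.32×10^-5 + 0.821/4.58×10^-5) = 0.03546 rad.

2.03°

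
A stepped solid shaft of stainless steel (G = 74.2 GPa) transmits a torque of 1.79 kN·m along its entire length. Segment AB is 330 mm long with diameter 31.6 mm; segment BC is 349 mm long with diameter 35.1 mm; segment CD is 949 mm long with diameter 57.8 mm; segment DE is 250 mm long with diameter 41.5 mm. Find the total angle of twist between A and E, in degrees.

J_AB = π(0.0316)⁴/32 = 9.79×10^-8 m⁴; J_BC = π(0.0351)⁴/32 = 1.49×10^-7 m⁴; J_CD = π(0.0578)⁴/32 = 1.10×10^-6 m⁴; J_DE = π(0.0415)⁴/32 = 2.91×10^-7 m⁴.
θ = (T/G)·Σ L_i/J_i = (1790/74.2×10⁹)·(0.330/9.79×10^-8 + 0.349/1.49×10^-7 + 0.949/1.10×10^-6 + 0.250/2.91×10^-7) = 0.1794 rad.

10.3°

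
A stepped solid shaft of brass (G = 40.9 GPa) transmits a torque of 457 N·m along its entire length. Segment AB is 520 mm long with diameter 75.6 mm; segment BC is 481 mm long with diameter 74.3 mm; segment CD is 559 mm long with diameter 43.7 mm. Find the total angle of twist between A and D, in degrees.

1.21°

J_AB = π(0.0756)⁴/32 = 3.21×10^-6 m⁴; J_BC = π(0.0743)⁴/32 = 2.99×10^-6 m⁴; J_CD = π(0.0437)⁴/32 = 3.58×10^-7 m⁴.
θ = (T/G)·Σ L_i/J_i = (457.0/40.9×10⁹)·(0.520/3.21×10^-6 + 0.481/2.99×10^-6 + 0.559/3.58×10^-7) = 0.02105 rad.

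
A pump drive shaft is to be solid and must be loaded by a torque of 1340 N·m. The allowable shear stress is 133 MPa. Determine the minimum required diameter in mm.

For a solid shaft τ_max = 16T/(πd³), so d = (16T/(π τ_allow))^(1/3) = (16·1340/(π·1.33×10^8))^(1/3) = 0.03716 m.

37.2 mm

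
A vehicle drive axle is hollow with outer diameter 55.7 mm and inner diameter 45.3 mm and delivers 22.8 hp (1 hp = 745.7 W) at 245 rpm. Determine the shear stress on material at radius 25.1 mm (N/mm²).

ω = 2π·245/60 = 25.66 rad/s, so T = P/ω = 22.8×745.7 / 25.66 = 662.7 N·m.
J = π(d_o⁴ − d_i⁴)/32 = π(0.0557⁴ − 0.0453⁴)/32 = 5.316×10^-7 m⁴.
Shear stress varies linearly with radius: τ = T·r/J = 662.7 × 0.0251 / 5.316×10^-7 = 3.129×10^7 Pa.

31.3 N/mm²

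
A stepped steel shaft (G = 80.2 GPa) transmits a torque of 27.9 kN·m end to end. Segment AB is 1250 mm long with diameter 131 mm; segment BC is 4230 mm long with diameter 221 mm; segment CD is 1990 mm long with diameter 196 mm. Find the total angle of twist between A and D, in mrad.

26.1 mrad

J_AB = π(0.131)⁴/32 = 2.89×10^-5 m⁴; J_BC = π(0.221)⁴/32 = 2.34×10^-4 m⁴; J_CD = π(0.196)⁴/32 = 1.45×10^-4 m⁴.
θ = (T/G)·Σ L_i/J_i = (27900/80.2×10⁹)·(1.25/2.89×10^-5 + 4.23/2.34×10^-4 + 1.99/1.45×10^-4) = 0.02610 rad.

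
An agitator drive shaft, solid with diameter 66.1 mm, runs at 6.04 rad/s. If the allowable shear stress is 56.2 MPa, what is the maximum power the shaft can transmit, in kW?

19.2 kW

J = πd⁴/32 = π(0.0661)⁴/32 = 1.874×10^-6 m⁴.
T_max = τ_allow·J/r = 5.62×10^7 × 1.874×10^-6 / 0.0330 = 3187 N·m.
ω = 6.04 rad/s, so P_max = T_max·ω = 1.925×10^4 W.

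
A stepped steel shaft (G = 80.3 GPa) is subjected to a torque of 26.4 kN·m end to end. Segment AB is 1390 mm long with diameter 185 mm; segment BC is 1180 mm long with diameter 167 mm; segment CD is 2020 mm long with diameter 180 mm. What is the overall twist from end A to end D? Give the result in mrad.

J_AB = π(0.185)⁴/32 = 1.15×10^-4 m⁴; J_BC = π(0.167)⁴/32 = 7.64×10^-5 m⁴; J_CD = π(0.180)⁴/32 = 1.03×10^-4 m⁴.
θ = (T/G)·Σ L_i/J_i = (26400/80.3×10⁹)·(1.39/1.15×10^-4 + 1.18/7.64×10^-5 + 2.02/1.03×10^-4) = 0.01550 rad.

15.5 mrad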